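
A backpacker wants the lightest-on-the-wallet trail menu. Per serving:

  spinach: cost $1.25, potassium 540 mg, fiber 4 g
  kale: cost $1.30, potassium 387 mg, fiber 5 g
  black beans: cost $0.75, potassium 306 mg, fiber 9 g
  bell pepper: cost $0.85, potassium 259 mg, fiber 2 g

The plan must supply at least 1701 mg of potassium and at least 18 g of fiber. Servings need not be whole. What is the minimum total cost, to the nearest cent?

$3.97

The cheapest plan sits at a corner of the feasible region — with two constraints it uses at most two foods.
spinach only: max(1701/540, 18/4) = 4.5 servings → $5.62.
kale only: max(1701/387, 18/5) = 4.395 servings → $5.71.
black beans only: max(1701/306, 18/9) = 5.559 servings → $4.17.
bell pepper only: max(1701/259, 18/2) = 9 servings → $7.65.
spinach + kale with both tight: 1.336 servings and 2.531 servings → $4.96.
spinach + black beans with both tight: 2.696 servings and 0.802 servings → $3.97.
spinach + bell pepper with both targets exact would need a negative amount; discard.
kale + black beans with both targets exact would need a negative amount; discard.
kale + bell pepper with both tight: 2.418 servings and 2.954 servings → $5.65.
black beans + bell pepper with both tight: 0.733 servings and 5.702 servings → $5.40.
The minimum over all feasible corners is $3.97.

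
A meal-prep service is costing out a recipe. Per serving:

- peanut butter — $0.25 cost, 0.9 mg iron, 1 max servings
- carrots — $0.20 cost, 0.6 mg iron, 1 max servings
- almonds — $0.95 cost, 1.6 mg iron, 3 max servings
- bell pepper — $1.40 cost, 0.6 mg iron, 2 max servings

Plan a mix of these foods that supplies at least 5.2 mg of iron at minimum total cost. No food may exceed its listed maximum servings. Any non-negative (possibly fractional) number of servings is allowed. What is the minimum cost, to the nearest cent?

Cost per mg of iron: peanut butter $0.2778, carrots $0.3333, almonds $0.5938, bell pepper $2.3333.
Take 1 serving of peanut butter: +0.9 mg iron for $0.25 (total $0.25, still need 4.3 mg).
Take 1 serving of carrots: +0.6 mg iron for $0.20 (total $0.45, still need 3.7 mg).
Take 2.312 servings of almonds: +3.7 mg iron for $2.20 (total $2.65, still need 0.0 mg).
Greedy by cheapest-per-mg is optimal for a single linear constraint, so the minimum cost is $2.65.

$2.65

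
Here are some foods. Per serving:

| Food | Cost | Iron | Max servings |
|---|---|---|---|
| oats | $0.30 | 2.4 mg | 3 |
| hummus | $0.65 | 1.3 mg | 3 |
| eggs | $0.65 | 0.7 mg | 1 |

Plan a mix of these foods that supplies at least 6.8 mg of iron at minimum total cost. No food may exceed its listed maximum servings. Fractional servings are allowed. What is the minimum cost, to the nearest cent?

$0.85

Cost per mg of iron: oats $0.1250, hummus $0.5000, eggs $0.9286.
Take 2.833 servings of oats: +6.8 mg iron for $0.85 (total $0.85, still need 0.0 mg).
Greedy by cheapest-per-mg is optimal for a single linear constraint, so the minimum cost is $0.85.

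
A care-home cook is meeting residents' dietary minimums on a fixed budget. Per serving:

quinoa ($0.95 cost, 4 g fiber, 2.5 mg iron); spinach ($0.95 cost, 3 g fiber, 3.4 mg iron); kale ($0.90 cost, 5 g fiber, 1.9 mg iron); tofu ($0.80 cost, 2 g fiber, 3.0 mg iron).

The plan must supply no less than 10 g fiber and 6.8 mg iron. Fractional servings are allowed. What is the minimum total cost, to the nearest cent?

$2.34

With two linear requirements the optimum uses one or two foods; enumerate the corners.
quinoa only: max(10/4, 6.8/2.5) = 2.72 servings → $2.58.
spinach only: max(10/3, 6.8/3.4) = 3.333 servings → $3.17.
kale only: max(10/5, 6.8/1.9) = 3.579 servings → $3.22.
tofu only: max(10/2, 6.8/3.0) = 5 servings → $4.00.
quinoa + spinach with both tight: 2.23 servings and 0.3607 servings → $2.46.
quinoa + kale with both targets exact would need a negative amount; discard.
quinoa + tofu with both tight: 2.343 servings and 0.3143 servings → $2.48.
spinach + kale with both tight: 1.327 servings and 1.204 servings → $2.34.
spinach + tofu: intersection lies outside the first quadrant.
kale + tofu with both tight: 1.464 servings and 1.339 servings → $2.39.
So the least-cost plan costs $2.34.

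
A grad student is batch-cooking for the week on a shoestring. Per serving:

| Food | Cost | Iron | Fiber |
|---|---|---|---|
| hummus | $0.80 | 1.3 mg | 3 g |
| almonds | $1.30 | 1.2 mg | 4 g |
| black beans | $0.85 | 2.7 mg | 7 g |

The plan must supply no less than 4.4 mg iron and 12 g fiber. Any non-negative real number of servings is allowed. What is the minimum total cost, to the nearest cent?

At the optimum either one food covers both requirements or two foods hit both targets exactly; no other combination can be cheaper.
hummus only: max(4.4/1.3, 12/3) = 4 servings → $3.20.
almonds only: max(4.4/1.2, 12/4) = 3.667 servings → $4.77.
black beans only: max(4.4/2.7, 12/7) = 1.714 servings → $1.46.
hummus + almonds with both tight: 2 servings and 1.5 servings → $3.55.
hummus + black beans: the both-tight solution has a negative serving — not a feasible corner.
almonds + black beans with both tight: 0.6667 servings and 1.333 servings → $2.00.
So the least-cost plan costs $1.46.

$1.46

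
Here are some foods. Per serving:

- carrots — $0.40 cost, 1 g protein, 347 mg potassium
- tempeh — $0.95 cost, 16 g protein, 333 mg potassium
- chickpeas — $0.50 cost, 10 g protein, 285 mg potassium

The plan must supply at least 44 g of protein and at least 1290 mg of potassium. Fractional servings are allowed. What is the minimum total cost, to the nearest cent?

At the optimum either one food covers both requirements or two foods hit both targets exactly; no other combination can be cheaper.
carrots only: max(44/1, 1290/347) = 44 servings → $17.60.
tempeh only: max(44/16, 1290/333) = 3.874 servings → $3.68.
chickpeas only: max(44/10, 1290/285) = 4.526 servings → $2.26.
carrots + tempeh with both tight: 1.147 servings and 2.678 servings → $3.00.
carrots + chickpeas with both tight: 0.113 servings and 4.389 servings → $2.24.
tempeh + chickpeas: the both-tight solution has a negative serving — not a feasible corner.
So the least-cost plan costs $2.24.

$2.24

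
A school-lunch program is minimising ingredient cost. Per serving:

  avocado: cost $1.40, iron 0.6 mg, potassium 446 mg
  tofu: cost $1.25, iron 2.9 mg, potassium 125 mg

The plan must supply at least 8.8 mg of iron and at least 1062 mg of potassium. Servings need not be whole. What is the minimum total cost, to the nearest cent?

$5.65

For a min-cost LP with two ≥-constraints, a basic feasible solution has at most two positive variables.
avocado only: max(8.8/0.6, 1062/446) = 14.67 servings → $20.53.
tofu only: max(8.8/2.9, 1062/125) = 8.496 servings → $10.62.
avocado + tofu with both tight: 1.625 servings and 2.698 servings → $5.65.
So the least-cost plan costs $5.65.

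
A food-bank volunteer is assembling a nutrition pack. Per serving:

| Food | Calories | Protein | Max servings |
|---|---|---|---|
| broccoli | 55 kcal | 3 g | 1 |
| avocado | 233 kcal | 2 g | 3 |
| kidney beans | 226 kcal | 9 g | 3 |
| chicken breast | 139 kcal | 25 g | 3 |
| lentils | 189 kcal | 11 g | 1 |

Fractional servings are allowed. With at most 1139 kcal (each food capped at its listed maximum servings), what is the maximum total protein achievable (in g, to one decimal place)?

Protein per kcal: chicken breast 0.1799, lentils 0.0582, broccoli 0.05455, kidney beans 0.03982, avocado 0.008584.
Take 3 servings of chicken breast: uses 417 kcal, +75.0 g protein (running total 75.0 g).
Take 1 serving of lentils: uses 189 kcal, +11.0 g protein (running total 86.0 g).
Take 1 serving of broccoli: uses 55 kcal, +3.0 g protein (running total 89.0 g).
Take 2.115 servings of kidney beans: uses 478 kcal, +19.0 g protein (running total 108.0 g).
Greedy by best ratio exhausts the calories allowance optimally: 108.0 g.

108.0 g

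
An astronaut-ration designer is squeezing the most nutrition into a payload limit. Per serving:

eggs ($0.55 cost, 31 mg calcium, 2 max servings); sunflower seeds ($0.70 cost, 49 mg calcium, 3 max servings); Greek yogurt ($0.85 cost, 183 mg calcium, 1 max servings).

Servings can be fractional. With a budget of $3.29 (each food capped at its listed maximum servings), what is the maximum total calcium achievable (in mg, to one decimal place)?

Calcium per dollar: Greek yogurt 215.3, sunflower seeds 70, eggs 56.36.
Take 1 serving of Greek yogurt: spends $0.85, +183.0 mg calcium (running total 183.0 mg).
Take 3 servings of sunflower seeds: spends $2.10, +147.0 mg calcium (running total 330.0 mg).
Take 0.6182 servings of eggs: spends $0.34, +19.2 mg calcium (running total 349.2 mg).
Filling greedily by calcium-per-dollar is optimal for one linear limit, giving 349.2 mg.

349.2 mg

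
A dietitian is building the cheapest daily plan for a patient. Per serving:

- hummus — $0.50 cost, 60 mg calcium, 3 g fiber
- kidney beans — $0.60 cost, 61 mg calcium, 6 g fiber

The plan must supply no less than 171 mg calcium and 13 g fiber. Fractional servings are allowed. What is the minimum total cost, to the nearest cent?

$1.56

With two linear requirements the optimum uses one or two foods; enumerate the corners.
hummus only: max(171/60, 13/3) = 4.333 servings → $2.17.
kidney beans only: max(171/61, 13/6) = 2.803 servings → $1.68.
hummus + kidney beans with both tight: 1.316 servings and 1.508 servings → $1.56.
So the least-cost plan costs $1.56.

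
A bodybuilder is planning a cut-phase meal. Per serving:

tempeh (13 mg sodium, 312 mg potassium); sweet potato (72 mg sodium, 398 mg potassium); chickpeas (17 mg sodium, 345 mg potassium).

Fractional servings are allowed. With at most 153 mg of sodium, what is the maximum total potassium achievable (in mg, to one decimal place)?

3672.0 mg

Potassium per mg sodium: tempeh 24, chickpeas 20.29, sweet potato 5.528.
With no serving limits, spend the whole sodium allowance on tempeh: 153 mg / 13 mg × 312 mg = 3672.0 mg.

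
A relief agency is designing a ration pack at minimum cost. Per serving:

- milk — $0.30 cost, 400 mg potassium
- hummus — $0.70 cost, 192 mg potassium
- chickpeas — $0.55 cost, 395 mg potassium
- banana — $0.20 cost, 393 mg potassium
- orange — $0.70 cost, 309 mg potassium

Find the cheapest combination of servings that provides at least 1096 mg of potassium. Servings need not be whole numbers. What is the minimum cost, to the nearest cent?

Cost per mg of potassium: banana $0.0005, milk $0.0008, chickpeas $0.0014, orange $0.0023, hummus $0.0036.
With no serving limits, use only banana: 1096 mg / 393 mg = 2.789 servings × $0.20 = $0.56.

$0.56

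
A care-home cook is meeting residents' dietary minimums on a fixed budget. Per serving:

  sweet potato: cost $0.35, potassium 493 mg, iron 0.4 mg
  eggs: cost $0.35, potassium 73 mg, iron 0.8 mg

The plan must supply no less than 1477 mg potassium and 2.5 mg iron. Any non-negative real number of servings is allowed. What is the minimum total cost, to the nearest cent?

$1.57

sweet potato only: max(1477/493, 2.5/0.4) = 6.25 servings → $2.19.
eggs only: max(1477/73, 2.5/0.8) = 20.23 servings → $7.08.
sweet potato + eggs with both tight: 2.736 servings and 1.757 servings → $1.57.
So the least-cost plan costs $1.57.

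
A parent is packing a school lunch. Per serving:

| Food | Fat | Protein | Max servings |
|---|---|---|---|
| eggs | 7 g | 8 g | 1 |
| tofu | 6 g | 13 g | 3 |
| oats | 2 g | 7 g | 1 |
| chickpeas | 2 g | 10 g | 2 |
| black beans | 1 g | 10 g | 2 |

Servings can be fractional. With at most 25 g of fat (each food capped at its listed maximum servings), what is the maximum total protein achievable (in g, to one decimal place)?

Protein per g fat: black beans 10, chickpeas 5, oats 3.5, tofu 2.167, eggs 1.143.
Take 2 servings of black beans: uses 2 g fat, +20.0 g protein (running total 20.0 g).
Take 2 servings of chickpeas: uses 4 g fat, +20.0 g protein (running total 40.0 g).
Take 1 serving of oats: uses 2 g fat, +7.0 g protein (running total 47.0 g).
Take 2.833 servings of tofu: uses 17 g fat, +36.8 g protein (running total 83.8 g).
Filling greedily by protein-per-g fat is optimal for one linear limit, giving 83.8 g.

83.8 g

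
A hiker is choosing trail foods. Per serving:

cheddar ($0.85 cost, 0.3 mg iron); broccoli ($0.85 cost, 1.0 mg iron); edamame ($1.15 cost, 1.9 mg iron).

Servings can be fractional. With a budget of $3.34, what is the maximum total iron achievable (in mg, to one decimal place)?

5.5 mg

Iron per dollar: edamame 1.652, broccoli 1.176, cheddar 0.3529.
With no serving limits, spend the whole cost allowance on edamame: $3.34 / $1.15 × 1.9 mg = 5.5 mg.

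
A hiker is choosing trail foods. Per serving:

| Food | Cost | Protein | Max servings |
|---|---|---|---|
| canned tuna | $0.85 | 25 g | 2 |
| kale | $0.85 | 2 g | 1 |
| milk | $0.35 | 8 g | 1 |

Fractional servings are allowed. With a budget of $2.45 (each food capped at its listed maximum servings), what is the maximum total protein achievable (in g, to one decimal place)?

Protein per dollar: canned tuna 29.41, milk 22.86, kale 2.353.
Take 2 servings of canned tuna: spends $1.70, +50.0 g protein (running total 50.0 g).
Take 1 serving of milk: spends $0.35, +8.0 g protein (running total 58.0 g).
Take 0.4706 servings of kale: spends $0.40, +0.9 g protein (running total 58.9 g).
Filling greedily by protein-per-dollar is optimal for one linear limit, giving 58.9 g.

58.9 g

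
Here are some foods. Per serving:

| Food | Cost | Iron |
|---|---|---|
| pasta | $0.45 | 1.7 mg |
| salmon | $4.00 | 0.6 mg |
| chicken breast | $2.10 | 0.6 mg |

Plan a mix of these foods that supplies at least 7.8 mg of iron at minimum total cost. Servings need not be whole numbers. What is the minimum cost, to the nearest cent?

$2.06

Cost per mg of iron: pasta $0.2647, chicken breast $3.5000, salmon $6.6667.
With no serving limits, use only pasta: 7.8 mg / 1.7 mg = 4.588 servings × $0.45 = $2.06.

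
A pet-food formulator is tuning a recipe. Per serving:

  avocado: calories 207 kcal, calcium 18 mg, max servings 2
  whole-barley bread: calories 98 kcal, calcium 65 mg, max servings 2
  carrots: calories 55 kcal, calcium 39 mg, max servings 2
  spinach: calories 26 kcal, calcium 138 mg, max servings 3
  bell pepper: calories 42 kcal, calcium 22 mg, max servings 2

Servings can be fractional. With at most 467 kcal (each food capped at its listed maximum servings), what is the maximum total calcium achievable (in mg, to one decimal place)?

665.5 mg

Calcium per kcal: spinach 5.308, carrots 0.7091, whole-barley bread 0.6633, bell pepper 0.5238, avocado 0.08696.
Take 3 servings of spinach: uses 78 kcal, +414.0 mg calcium (running total 414.0 mg).
Take 2 servings of carrots: uses 110 kcal, +78.0 mg calcium (running total 492.0 mg).
Take 2 servings of whole-barley bread: uses 196 kcal, +130.0 mg calcium (running total 622.0 mg).
Take 1.976 servings of bell pepper: uses 83 kcal, +43.5 mg calcium (running total 665.5 mg).
Filling greedily by calcium-per-kcal is optimal for one linear limit, giving 665.5 mg.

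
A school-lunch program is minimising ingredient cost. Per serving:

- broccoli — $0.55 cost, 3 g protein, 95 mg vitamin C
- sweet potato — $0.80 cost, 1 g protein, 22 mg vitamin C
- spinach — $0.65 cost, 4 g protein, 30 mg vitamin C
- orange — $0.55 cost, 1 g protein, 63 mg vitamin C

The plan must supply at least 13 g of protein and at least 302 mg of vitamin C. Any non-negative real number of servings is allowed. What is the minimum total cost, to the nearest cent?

At the optimum either one food covers both requirements or two foods hit both targets exactly; no other combination can be cheaper.
broccoli only: max(13/3, 302/95) = 4.333 servings → $2.38.
sweet potato only: max(13/1, 302/22) = 13.73 servings → $10.98.
spinach only: max(13/4, 302/30) = 10.07 servings → $6.54.
orange only: max(13/1, 302/63) = 13 servings → $7.15.
broccoli + sweet potato with both tight: 0.5517 servings and 11.34 servings → $9.38.
broccoli + spinach with both tight: 2.821 servings and 1.134 servings → $2.29.
broccoli + orange with both targets exact would need a negative amount; discard.
sweet potato + spinach: intersection lies outside the first quadrant.
sweet potato + orange with both tight: 12.61 servings and 0.3902 servings → $10.30.
spinach + orange with both tight: 2.329 servings and 3.685 servings → $3.54.
The minimum over all feasible corners is $2.29.

$2.29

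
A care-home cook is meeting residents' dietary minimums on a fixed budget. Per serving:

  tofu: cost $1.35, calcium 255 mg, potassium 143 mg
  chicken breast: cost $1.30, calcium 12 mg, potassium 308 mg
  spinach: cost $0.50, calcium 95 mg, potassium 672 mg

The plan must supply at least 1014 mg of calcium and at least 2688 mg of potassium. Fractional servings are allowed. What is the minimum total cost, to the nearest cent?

An LP optimum is at a vertex; with two nutrient constraints at most two foods are used. Check each candidate.
tofu only: max(1014/255, 2688/143) = 18.8 servings → $25.38.
chicken breast only: max(1014/12, 2688/308) = 84.5 servings → $109.85.
spinach only: max(1014/95, 2688/672) = 10.67 servings → $5.34.
tofu + chicken breast with both tight: 3.645 servings and 7.035 servings → $14.07.
tofu + spinach with both tight: 2.7 servings and 3.425 servings → $5.36.
chicken breast + spinach with both targets exact would need a negative amount; discard.
The minimum over all feasible corners is $5.34.

$5.34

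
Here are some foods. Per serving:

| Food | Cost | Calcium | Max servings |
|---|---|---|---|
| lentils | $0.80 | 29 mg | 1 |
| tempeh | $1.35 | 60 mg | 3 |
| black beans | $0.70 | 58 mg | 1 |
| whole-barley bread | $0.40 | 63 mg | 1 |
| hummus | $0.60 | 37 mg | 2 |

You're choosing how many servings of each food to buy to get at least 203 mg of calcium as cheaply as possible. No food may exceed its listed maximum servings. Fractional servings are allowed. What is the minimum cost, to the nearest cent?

Cost per mg of calcium: whole-barley bread $0.0063, black beans $0.0121, hummus $0.0162, tempeh $0.0225, lentils $0.0276.
Take 1 serving of whole-barley bread: +63.0 mg calcium for $0.40 (total $0.40, still need 140.0 mg).
Take 1 serving of black beans: +58.0 mg calcium for $0.70 (total $1.10, still need 82.0 mg).
Take 2 servings of hummus: +74.0 mg calcium for $1.20 (total $2.30, still need 8.0 mg).
Take 0.1333 servings of tempeh: +8.0 mg calcium for $0.18 (total $2.48, still need 0.0 mg).
Filling from the cheapest source first is optimal under one linear minimum: $2.48.

$2.48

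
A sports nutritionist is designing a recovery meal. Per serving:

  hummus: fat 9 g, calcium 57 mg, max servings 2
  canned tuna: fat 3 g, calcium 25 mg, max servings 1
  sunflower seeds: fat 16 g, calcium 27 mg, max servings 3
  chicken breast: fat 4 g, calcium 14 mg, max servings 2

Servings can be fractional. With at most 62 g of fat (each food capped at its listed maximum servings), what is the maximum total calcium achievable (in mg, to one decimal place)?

222.7 mg

Calcium per g fat: canned tuna 8.333, hummus 6.333, chicken breast 3.5, sunflower seeds 1.688.
Take 1 serving of canned tuna: uses 3 g fat, +25.0 mg calcium (running total 25.0 mg).
Take 2 servings of hummus: uses 18 g fat, +114.0 mg calcium (running total 139.0 mg).
Take 2 servings of chicken breast: uses 8 g fat, +28.0 mg calcium (running total 167.0 mg).
Take 2.062 servings of sunflower seeds: uses 33 g fat, +55.7 mg calcium (running total 222.7 mg).
Greedy by best ratio exhausts the fat allowance optimally: 222.7 mg.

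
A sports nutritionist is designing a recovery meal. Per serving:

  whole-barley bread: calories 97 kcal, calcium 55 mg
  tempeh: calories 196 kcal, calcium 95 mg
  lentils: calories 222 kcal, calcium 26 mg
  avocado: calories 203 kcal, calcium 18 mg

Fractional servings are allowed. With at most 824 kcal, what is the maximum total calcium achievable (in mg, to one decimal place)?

467.2 mg

Calcium per kcal: whole-barley bread 0.567, tempeh 0.4847, lentils 0.1171, avocado 0.08867.
With no serving limits, spend the whole calories allowance on whole-barley bread: 824 kcal / 97 kcal × 55 mg = 467.2 mg.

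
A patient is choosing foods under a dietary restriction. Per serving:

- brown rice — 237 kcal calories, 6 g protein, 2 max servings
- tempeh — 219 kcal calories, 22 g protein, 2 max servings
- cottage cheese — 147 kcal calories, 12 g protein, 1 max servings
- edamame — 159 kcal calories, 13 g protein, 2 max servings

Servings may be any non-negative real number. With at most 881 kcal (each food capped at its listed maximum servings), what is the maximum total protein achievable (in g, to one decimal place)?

Protein per kcal: tempeh 0.1005, edamame 0.08176, cottage cheese 0.08163, brown rice 0.02532.
Take 2 servings of tempeh: uses 438 kcal, +44.0 g protein (running total 44.0 g).
Take 2 servings of edamame: uses 318 kcal, +26.0 g protein (running total 70.0 g).
Take 0.8503 servings of cottage cheese: uses 125 kcal, +10.2 g protein (running total 80.2 g).
Filling greedily by protein-per-kcal is optimal for one linear limit, giving 80.2 g.

80.2 g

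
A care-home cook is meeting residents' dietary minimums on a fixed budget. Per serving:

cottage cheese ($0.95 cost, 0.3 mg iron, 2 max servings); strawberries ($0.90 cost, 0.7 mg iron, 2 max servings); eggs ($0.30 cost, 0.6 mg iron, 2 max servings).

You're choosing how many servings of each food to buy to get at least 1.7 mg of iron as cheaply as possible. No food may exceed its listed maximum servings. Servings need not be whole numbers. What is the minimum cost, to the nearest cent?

$1.24

Cost per mg of iron: eggs $0.5000, strawberries $1.2857, cottage cheese $3.1667.
Take 2 servings of eggs: +1.2 mg iron for $0.60 (total $0.60, still need 0.5 mg).
Take 0.7143 servings of strawberries: +0.5 mg iron for $0.64 (total $1.24, still need 0.0 mg).
Greedy by cheapest-per-mg is optimal for a single linear constraint, so the minimum cost is $1.24.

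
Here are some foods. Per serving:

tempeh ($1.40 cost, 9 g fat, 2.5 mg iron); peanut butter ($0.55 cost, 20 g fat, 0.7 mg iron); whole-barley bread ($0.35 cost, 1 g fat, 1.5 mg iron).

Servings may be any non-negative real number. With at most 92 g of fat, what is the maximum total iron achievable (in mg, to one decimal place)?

Iron per g fat: whole-barley bread 1.5, tempeh 0.2778, peanut butter 0.035.
With no serving limits, spend the whole fat allowance on whole-barley bread: 92 g / 1 g × 1.5 mg = 138.0 mg.

138.0 mg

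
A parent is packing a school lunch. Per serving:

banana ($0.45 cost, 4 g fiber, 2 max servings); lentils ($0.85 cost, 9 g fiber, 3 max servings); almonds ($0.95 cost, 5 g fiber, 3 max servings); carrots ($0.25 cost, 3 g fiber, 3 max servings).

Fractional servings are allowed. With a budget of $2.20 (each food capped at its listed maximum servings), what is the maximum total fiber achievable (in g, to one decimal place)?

Fiber per dollar: carrots 12, lentils 10.59, banana 8.889, almonds 5.263.
Take 3 servings of carrots: spends $0.75, +9.0 g fiber (running total 9.0 g).
Take 1.706 servings of lentils: spends $1.45, +15.4 g fiber (running total 24.4 g).
Greedy by best ratio exhausts the cost allowance optimally: 24.4 g.

24.4 g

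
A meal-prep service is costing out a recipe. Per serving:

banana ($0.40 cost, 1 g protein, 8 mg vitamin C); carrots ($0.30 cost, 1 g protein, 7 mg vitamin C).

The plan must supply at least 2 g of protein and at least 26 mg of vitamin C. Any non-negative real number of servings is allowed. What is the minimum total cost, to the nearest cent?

$1.11

At the optimum either one food covers both requirements or two foods hit both targets exactly; no other combination can be cheaper.
banana only: max(2/1, 26/8) = 3.25 servings → $1.30.
carrots only: max(2/1, 26/7) = 3.714 servings → $1.11.
banana + carrots: intersection lies outside the first quadrant.
Cheapest feasible corner: $1.11.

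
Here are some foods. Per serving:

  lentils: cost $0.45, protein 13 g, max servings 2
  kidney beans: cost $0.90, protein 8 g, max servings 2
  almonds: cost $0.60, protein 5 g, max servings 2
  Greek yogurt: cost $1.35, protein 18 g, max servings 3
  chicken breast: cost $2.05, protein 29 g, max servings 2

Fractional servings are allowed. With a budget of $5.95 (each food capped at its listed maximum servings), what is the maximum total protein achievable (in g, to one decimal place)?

96.7 g

Protein per dollar: lentils 28.89, chicken breast 14.15, Greek yogurt 13.33, kidney beans 8.889, almonds 8.333.
Take 2 servings of lentils: spends $0.90, +26.0 g protein (running total 26.0 g).
Take 2 servings of chicken breast: spends $4.10, +58.0 g protein (running total 84.0 g).
Take 0.7037 servings of Greek yogurt: spends $0.95, +12.7 g protein (running total 96.7 g).
Greedy by best ratio exhausts the cost allowance optimally: 96.7 g.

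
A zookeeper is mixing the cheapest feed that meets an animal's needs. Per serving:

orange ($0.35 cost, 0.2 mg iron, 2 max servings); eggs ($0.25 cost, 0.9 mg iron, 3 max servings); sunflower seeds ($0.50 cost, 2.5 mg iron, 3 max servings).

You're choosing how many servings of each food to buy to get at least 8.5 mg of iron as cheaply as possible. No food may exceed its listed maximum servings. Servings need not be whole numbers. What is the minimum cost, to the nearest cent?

Cost per mg of iron: sunflower seeds $0.2000, eggs $0.2778, orange $1.7500.
Take 3 servings of sunflower seeds: +7.5 mg iron for $1.50 (total $1.50, still need 1.0 mg).
Take 1.111 servings of eggs: +1.0 mg iron for $0.28 (total $1.78, still need 0.0 mg).
Greedy by cheapest-per-mg is optimal for a single linear constraint, so the minimum cost is $1.78.

$1.78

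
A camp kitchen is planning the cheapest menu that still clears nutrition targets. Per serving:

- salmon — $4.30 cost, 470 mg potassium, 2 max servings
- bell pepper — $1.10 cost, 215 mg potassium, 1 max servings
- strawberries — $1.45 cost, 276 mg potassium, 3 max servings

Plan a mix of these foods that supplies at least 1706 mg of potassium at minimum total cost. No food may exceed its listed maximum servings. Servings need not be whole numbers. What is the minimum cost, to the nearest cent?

$11.52

Cost per mg of potassium: bell pepper $0.0051, strawberries $0.0053, salmon $0.0091.
Take 1 serving of bell pepper: +215.0 mg potassium for $1.10 (total $1.10, still need 1491.0 mg).
Take 3 servings of strawberries: +828.0 mg potassium for $4.35 (total $5.45, still need 663.0 mg).
Take 1.411 servings of salmon: +663.0 mg potassium for $6.07 (total $11.52, still need 0.0 mg).
Filling from the cheapest source first is optimal under one linear minimum: $11.52.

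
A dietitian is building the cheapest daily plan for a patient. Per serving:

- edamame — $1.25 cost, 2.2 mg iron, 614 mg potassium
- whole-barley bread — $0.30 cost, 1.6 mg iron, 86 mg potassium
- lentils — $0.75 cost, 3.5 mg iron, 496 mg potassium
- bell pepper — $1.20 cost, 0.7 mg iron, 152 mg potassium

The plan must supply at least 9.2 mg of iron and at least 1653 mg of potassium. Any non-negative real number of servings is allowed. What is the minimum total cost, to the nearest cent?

At the optimum either one food covers both requirements or two foods hit both targets exactly; no other combination can be cheaper.
edamame only: max(9.2/2.2, 1653/614) = 4.182 servings → $5.23.
whole-barley bread only: max(9.2/1.6, 1653/86) = 19.22 servings → $5.77.
lentils only: max(9.2/3.5, 1653/496) = 3.333 servings → $2.50.
bell pepper only: max(9.2/0.7, 1653/152) = 13.14 servings → $15.77.
edamame + whole-barley bread with both tight: 2.337 servings and 2.537 servings → $3.68.
edamame + lentils with both tight: 1.156 servings and 1.902 servings → $2.87.
edamame + bell pepper: the both-tight solution has a negative serving — not a feasible corner.
whole-barley bread + lentils with both targets exact would need a negative amount; discard.
whole-barley bread + bell pepper with both tight: 1.319 servings and 10.13 servings → $12.55.
lentils + bell pepper with both tight: 1.306 servings and 6.614 servings → $8.92.
The minimum over all feasible corners is $2.50.

$2.50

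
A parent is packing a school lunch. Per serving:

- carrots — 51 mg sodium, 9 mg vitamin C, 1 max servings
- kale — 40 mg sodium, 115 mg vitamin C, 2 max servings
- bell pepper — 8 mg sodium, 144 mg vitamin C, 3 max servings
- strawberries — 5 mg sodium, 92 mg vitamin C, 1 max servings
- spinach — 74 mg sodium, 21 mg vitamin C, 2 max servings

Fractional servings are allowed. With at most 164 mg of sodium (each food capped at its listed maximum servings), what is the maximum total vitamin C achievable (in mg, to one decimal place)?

Vitamin C per mg sodium: strawberries 18.4, bell pepper 18, kale 2.875, spinach 0.2838, carrots 0.1765.
Take 1 serving of strawberries: uses 5 mg sodium, +92.0 mg vitamin C (running total 92.0 mg).
Take 3 servings of bell pepper: uses 24 mg sodium, +432.0 mg vitamin C (running total 524.0 mg).
Take 2 servings of kale: uses 80 mg sodium, +230.0 mg vitamin C (running total 754.0 mg).
Take 0.7432 servings of spinach: uses 55 mg sodium, +15.6 mg vitamin C (running total 769.6 mg).
Filling greedily by vitamin C-per-mg sodium is optimal for one linear limit, giving 769.6 mg.

769.6 mg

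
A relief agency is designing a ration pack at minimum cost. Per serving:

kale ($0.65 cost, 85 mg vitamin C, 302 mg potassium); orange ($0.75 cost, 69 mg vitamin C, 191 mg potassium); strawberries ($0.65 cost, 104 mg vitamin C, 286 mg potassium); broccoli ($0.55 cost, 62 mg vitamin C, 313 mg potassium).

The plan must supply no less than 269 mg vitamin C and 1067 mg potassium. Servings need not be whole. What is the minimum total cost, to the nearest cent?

$2.05

Two binding constraints pin down two serving amounts, so the optimal mix uses at most two foods. The candidates are each food alone (scaled to the tighter of vitamin C/potassium) and each pair with both constraints tight.
kale only: max(269/85, 1067/302) = 3.533 servings → $2.30.
orange only: max(269/69, 1067/191) = 5.586 servings → $4.19.
strawberries only: max(269/104, 1067/286) = 3.731 servings → $2.42.
broccoli only: max(269/62, 1067/313) = 4.339 servings → $2.39.
kale + orange: the both-tight solution has a negative serving — not a feasible corner.
kale + strawberries: intersection lies outside the first quadrant.
kale + broccoli with both tight: 2.289 servings and 1.2 servings → $2.15.
orange + strawberries: intersection lies outside the first quadrant.
orange + broccoli with both tight: 1.85 servings and 2.28 servings → $2.64.
strawberries + broccoli with both tight: 1.217 servings and 2.296 servings → $2.05.
Cheapest feasible corner: $2.05.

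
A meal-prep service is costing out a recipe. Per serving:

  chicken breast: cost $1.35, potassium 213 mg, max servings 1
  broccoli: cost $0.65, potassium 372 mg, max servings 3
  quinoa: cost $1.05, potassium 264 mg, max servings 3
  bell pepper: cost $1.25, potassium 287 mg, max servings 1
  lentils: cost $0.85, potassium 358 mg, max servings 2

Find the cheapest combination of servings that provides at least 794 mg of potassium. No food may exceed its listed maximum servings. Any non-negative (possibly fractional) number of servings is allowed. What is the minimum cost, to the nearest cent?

$1.39

Cost per mg of potassium: broccoli $0.0017, lentils $0.0024, quinoa $0.0040, bell pepper $0.0044, chicken breast $0.0063.
Take 2.134 servings of broccoli: +794.0 mg potassium for $1.39 (total $1.39, still need 0.0 mg).
Filling from the cheapest source first is optimal under one linear minimum: $1.39.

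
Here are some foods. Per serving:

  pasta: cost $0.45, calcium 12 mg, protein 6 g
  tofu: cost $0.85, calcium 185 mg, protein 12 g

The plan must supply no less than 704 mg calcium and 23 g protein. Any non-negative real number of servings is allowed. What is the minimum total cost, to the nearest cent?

$3.23

Minimising a linear cost over {calcium ≥ 704, protein ≥ 23, servings ≥ 0} — the optimum is at a vertex, using one or two foods.
pasta only: max(704/12, 23/6) = 58.67 servings → $26.40.
tofu only: max(704/185, 23/12) = 3.805 servings → $3.23.
pasta + tofu with both targets exact would need a negative amount; discard.
So the least-cost plan costs $3.23.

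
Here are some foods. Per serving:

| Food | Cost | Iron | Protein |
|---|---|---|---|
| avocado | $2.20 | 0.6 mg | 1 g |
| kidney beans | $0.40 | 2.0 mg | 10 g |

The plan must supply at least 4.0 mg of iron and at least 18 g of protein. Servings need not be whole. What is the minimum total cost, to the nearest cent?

Two binding constraints pin down two serving amounts, so the optimal mix uses at most two foods. The candidates are each food alone (scaled to the tighter of iron/protein) and each pair with both constraints tight.
avocado only: max(4.0/0.6, 18/1) = 18 servings → $39.60.
kidney beans only: max(4.0/2.0, 18/10) = 2 servings → $0.80.
avocado + kidney beans with both tight: 1 serving and 1.7 servings → $2.88.
The minimum over all feasible corners is $0.80.

$0.80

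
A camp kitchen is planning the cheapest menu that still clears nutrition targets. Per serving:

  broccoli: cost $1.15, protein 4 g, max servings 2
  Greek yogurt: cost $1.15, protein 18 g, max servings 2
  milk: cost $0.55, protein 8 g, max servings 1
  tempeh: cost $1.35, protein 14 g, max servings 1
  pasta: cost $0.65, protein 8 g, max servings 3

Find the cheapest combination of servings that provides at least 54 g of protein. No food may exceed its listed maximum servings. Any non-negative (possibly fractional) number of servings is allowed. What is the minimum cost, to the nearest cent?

Cost per g of protein: Greek yogurt $0.0639, milk $0.0688, pasta $0.0813, tempeh $0.0964, broccoli $0.2875.
Take 2 servings of Greek yogurt: +36.0 g protein for $2.30 (total $2.30, still need 18.0 g).
Take 1 serving of milk: +8.0 g protein for $0.55 (total $2.85, still need 10.0 g).
Take 1.25 servings of pasta: +10.0 g protein for $0.81 (total $3.66, still need 0.0 g).
Filling from the cheapest source first is optimal under one linear minimum: $3.66.

$3.66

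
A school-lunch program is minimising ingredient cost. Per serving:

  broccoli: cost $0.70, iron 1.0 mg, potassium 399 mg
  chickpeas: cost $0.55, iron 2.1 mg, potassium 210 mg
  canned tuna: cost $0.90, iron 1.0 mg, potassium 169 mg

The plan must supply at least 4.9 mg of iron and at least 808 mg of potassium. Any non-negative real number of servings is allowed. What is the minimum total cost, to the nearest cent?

$1.75

broccoli only: max(4.9/1.0, 808/399) = 4.9 servings → $3.43.
chickpeas only: max(4.9/2.1, 808/210) = 3.848 servings → $2.12.
canned tuna only: max(4.9/1.0, 808/169) = 4.9 servings → $4.41.
broccoli + chickpeas with both tight: 1.064 servings and 1.827 servings → $1.75.
broccoli + canned tuna: the both-tight solution has a negative serving — not a feasible corner.
chickpeas + canned tuna with both tight: 0.1387 servings and 4.609 servings → $4.22.
Cheapest feasible corner: $1.75.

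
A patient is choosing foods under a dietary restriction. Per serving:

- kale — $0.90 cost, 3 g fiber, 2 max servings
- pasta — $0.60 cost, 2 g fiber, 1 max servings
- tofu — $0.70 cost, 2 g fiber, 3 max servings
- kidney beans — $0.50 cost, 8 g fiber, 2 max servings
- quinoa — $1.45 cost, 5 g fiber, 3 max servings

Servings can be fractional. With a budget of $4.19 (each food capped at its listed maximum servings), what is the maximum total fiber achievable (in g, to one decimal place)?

Fiber per dollar: kidney beans 16, quinoa 3.448, kale 3.333, pasta 3.333, tofu 2.857.
Take 2 servings of kidney beans: spends $1.00, +16.0 g fiber (running total 16.0 g).
Take 2.2 servings of quinoa: spends $3.19, +11.0 g fiber (running total 27.0 g).
Filling greedily by fiber-per-dollar is optimal for one linear limit, giving 27.0 g.

27.0 g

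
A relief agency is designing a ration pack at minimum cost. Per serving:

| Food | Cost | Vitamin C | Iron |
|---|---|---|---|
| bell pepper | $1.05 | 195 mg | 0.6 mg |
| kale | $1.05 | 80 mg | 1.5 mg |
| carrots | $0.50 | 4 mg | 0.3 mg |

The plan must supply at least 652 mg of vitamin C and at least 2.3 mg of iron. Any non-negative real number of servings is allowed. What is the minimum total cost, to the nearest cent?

$3.66

The cheapest plan sits at a corner of the feasible region — with two constraints it uses at most two foods.
bell pepper only: max(652/195, 2.3/0.6) = 3.833 servings → $4.03.
kale only: max(652/80, 2.3/1.5) = 8.15 servings → $8.56.
carrots only: max(652/4, 2.3/0.3) = 163 servings → $81.50.
bell pepper + kale with both tight: 3.247 servings and 0.2344 servings → $3.66.
bell pepper + carrots with both tight: 3.323 servings and 1.021 servings → $4.00.
kale + carrots: the both-tight solution has a negative serving — not a feasible corner.
So the least-cost plan costs $3.66.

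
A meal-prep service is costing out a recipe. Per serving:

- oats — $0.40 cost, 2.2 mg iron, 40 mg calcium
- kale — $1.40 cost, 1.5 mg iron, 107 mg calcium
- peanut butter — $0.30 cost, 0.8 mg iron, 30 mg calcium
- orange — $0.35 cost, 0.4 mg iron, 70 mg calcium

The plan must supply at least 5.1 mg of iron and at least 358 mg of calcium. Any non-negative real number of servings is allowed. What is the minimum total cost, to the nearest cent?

Two binding constraints pin down two serving amounts, so the optimal mix uses at most two foods. The candidates are each food alone (scaled to the tighter of iron/calcium) and each pair with both constraints tight.
oats only: max(5.1/2.2, 358/40) = 8.95 servings → $3.58.
kale only: max(5.1/1.5, 358/107) = 3.4 servings → $4.76.
peanut butter only: max(5.1/0.8, 358/30) = 11.93 servings → $3.58.
orange only: max(5.1/0.4, 358/70) = 12.75 servings → $4.46.
oats + kale with both tight: 0.0496 servings and 3.327 servings → $4.68.
oats + peanut butter with both targets exact would need a negative amount; discard.
oats + orange with both tight: 1.549 servings and 4.229 servings → $2.10.
kale + peanut butter with both tight: 3.286 servings and 0.2143 servings → $4.66.
kale + orange with both targets exact would need a negative amount; discard.
peanut butter + orange with both tight: 4.859 servings and 3.032 servings → $2.52.
Cheapest feasible corner: $2.10.

$2.10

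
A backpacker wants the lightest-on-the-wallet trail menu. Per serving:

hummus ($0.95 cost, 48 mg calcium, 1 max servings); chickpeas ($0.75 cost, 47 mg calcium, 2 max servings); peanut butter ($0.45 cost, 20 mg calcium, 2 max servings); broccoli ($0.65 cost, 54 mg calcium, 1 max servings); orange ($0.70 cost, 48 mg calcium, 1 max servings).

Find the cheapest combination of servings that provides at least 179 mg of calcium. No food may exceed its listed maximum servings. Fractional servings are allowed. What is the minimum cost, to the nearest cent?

Cost per mg of calcium: broccoli $0.0120, orange $0.0146, chickpeas $0.0160, hummus $0.0198, peanut butter $0.0225.
Take 1 serving of broccoli: +54.0 mg calcium for $0.65 (total $0.65, still need 125.0 mg).
Take 1 serving of orange: +48.0 mg calcium for $0.70 (total $1.35, still need 77.0 mg).
Take 1.638 servings of chickpeas: +77.0 mg calcium for $1.23 (total $2.58, still need 0.0 mg).
Filling from the cheapest source first is optimal under one linear minimum: $2.58.

$2.58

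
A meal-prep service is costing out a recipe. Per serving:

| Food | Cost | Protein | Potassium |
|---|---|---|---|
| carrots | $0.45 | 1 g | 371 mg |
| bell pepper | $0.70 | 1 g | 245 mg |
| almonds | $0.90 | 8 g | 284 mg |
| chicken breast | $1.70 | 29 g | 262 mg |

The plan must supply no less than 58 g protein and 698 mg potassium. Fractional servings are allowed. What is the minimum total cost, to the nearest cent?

$3.59

carrots only: max(58/1, 698/371) = 58 servings → $26.10.
bell pepper only: max(58/1, 698/245) = 58 servings → $40.60.
almonds only: max(58/8, 698/284) = 7.25 servings → $6.53.
chicken breast only: max(58/29, 698/262) = 2.664 servings → $4.53.
carrots + bell pepper with both targets exact would need a negative amount; discard.
carrots + almonds: the both-tight solution has a negative serving — not a feasible corner.
carrots + chicken breast with both tight: 0.4807 servings and 1.983 servings → $3.59.
bell pepper + almonds: intersection lies outside the first quadrant.
bell pepper + chicken breast with both tight: 0.7374 servings and 1.975 servings → $3.87.
almonds + chicken breast with both tight: 0.8218 servings and 1.773 servings → $3.75.
Cheapest feasible corner: $3.59.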